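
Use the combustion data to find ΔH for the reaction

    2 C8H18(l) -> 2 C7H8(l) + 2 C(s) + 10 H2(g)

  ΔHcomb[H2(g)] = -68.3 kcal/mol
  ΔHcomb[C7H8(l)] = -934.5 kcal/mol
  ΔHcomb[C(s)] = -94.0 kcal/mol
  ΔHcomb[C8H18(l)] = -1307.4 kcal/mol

ΔH = 125.2 kcal/mol

Using ΔH = Σ nΔHc°(reactants) − Σ nΔHc°(products):
= [2·(-1307.4)] − [2·(-934.5) + 2·(-94.0) + 10·(-68.3)]
= 125.2 kcal/mol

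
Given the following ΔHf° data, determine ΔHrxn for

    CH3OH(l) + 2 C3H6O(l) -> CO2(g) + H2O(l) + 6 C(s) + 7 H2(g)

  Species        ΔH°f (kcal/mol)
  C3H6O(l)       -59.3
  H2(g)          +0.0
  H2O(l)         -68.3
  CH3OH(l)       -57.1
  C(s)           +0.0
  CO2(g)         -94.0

Products: 1·(-94.0) + 1·(-68.3) + 6·(+0.0) + 7·(+0.0) = -162.3
Reactants: 1·(-57.1) + 2·(-59.3) = -175.7
ΔHrxn = (-162.3) − (-175.7) = 13.4 kcal/mol

ΔHrxn = 13.4 kcal/mol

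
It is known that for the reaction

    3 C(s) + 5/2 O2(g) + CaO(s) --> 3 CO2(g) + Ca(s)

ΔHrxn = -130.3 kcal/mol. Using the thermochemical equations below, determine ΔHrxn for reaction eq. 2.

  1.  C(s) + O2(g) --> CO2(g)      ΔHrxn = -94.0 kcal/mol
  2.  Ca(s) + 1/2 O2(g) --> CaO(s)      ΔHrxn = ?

ΔHrxn = -151.7 kcal/mol

eq. 1 × 3: (3)·(-94.0) = -282.0 kcal/mol
eq. 2 reversed: contributes −x
-130.3 = (-282.0) − x
x = (-130.3 − (-282.0)) / (-1) = -151.7 kcal/mol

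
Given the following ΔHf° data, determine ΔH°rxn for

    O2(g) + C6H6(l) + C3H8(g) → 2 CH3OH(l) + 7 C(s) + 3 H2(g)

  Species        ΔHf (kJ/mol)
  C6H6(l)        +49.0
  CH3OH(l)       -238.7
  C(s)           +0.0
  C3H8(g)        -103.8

ΔH°rxn = Σ nΔHf°(products) − Σ nΔHf°(reactants).
Products: 2·(-238.7) + 7·(+0.0) + 3·(+0.0) = -477.4
Reactants: 1·(+0.0) + 1·(+49.0) + 1·(-103.8) = -54.8
ΔH°rxn = (-477.4) − (-54.8) = -422.6 kJ/mol

ΔH°rxn = -422.6 kJ/mol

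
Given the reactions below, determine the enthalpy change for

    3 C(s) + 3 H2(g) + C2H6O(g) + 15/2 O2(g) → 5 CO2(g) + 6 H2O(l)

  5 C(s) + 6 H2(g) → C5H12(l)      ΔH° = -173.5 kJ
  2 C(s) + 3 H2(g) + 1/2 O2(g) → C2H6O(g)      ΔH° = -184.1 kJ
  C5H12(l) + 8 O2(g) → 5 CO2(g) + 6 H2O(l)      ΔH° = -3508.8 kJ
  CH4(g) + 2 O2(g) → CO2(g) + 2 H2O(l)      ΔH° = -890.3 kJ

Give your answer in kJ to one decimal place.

ΔH° = -3498.2 kJ

equation 1 as written: -173.5 kJ
equation 2 reversed (reverse to put C2H6O(g) on the reactant side): +184.1 kJ
equation 3 as written: -3508.8 kJ
equation 4: not needed (CH4(g) appears nowhere else).
Summing the manipulated equations, ΔH° = (1)·(-173.5) + (-1)·(-184.1) + (1)·(-3508.8) = -3498.2 kJ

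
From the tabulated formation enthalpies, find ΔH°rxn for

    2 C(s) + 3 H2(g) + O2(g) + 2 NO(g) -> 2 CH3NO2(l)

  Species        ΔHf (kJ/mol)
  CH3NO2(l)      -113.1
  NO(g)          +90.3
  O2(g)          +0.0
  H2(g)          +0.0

ΔH°rxn = -406.8 kJ/mol

Products: 2·(-113.1) = -226.2
Reactants: 2·(+0.0) + 3·(+0.0) + 1·(+0.0) + 2·(+90.3) = +180.6
ΔH°rxn = (-226.2) − (+180.6) = -406.8 kJ/mol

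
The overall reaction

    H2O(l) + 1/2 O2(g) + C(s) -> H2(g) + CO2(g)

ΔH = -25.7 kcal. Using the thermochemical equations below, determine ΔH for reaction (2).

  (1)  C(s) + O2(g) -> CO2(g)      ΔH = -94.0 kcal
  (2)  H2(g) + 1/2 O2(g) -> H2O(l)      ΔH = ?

ΔH = -68.3 kcal

(1) as written (CO2(g) already on the product side): -94.0 kcal
(2) reversed (reverse to put H2O(l) on the reactant side): contributes −x
-25.7 = (-94.0) − x
x = (-25.7 − (-94.0)) / (-1) = -68.3 kcal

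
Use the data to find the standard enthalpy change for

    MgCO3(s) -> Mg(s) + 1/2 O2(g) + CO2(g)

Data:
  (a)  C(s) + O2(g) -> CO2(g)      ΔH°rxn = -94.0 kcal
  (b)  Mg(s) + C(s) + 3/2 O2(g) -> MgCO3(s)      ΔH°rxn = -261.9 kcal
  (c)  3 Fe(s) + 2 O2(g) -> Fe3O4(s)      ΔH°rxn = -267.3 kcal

(a) as written: -94.0 kcal
(b) reversed: +261.9 kcal
(c): not needed.
By Hess's law, ΔH°rxn = (-94.0) + (+261.9) = 167.9 kcal

ΔH°rxn = 167.9 kcal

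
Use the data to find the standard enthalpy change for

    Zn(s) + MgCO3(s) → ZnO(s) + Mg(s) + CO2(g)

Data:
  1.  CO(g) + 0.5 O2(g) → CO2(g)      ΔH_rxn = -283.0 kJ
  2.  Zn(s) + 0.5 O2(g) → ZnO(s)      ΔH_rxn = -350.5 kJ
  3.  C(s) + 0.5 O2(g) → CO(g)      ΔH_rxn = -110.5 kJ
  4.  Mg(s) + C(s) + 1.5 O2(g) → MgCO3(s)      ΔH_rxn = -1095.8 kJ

eq. 1 as written (CO2(g) already on the product side): -283.0 kJ
eq. 2 as written (ZnO(s) already on the product side): -350.5 kJ
eq. 3 as written: -110.5 kJ
eq. 4 reversed (MgCO3(s) must end up as a reactant): +1095.8 kJ
ΔH_rxn = (1)·(-283.0) + (1)·(-350.5) + (1)·(-110.5) + (-1)·(-1095.8) = 351.8 kJ

ΔH_rxn = 351.8 kJ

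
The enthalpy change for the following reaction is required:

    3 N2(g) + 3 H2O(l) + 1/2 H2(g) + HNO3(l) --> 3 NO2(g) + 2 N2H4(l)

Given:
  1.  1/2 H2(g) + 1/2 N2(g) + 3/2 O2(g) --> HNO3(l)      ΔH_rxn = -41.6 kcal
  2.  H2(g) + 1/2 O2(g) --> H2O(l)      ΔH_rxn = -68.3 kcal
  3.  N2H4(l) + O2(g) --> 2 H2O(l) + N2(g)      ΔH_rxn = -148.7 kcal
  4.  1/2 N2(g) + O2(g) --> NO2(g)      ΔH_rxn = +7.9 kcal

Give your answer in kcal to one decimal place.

eq. 1 reversed (reverse to put HNO3(l) on the reactant side): +41.6 kcal
eq. 2 as written: -68.3 kcal
eq. 3 reversed and × 2 (N2H4(l) must end up as a product; scale by 2 for the 2 N2H4(l)): (-2)·(-148.7) = +297.4 kcal
eq. 4 × 3 (scale by 3 for the 3 NO2(g)): (3)·(+7.9) = +23.7 kcal
Summing the manipulated equations, ΔH_rxn = (+41.6) + (-68.3) + (+297.4) + (+23.7) = 294.4 kcal

ΔH_rxn = 294.4 kcal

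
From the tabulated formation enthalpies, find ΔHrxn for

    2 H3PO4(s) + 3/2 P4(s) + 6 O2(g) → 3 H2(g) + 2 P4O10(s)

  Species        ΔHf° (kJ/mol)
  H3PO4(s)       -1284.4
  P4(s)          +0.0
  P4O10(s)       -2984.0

ΔHrxn = -3399.2 kJ/mol

Products: 3·(+0.0) + 2·(-2984.0) = -5968.0
Reactants: 2·(-1284.4) + 3/2·(+0.0) + 6·(+0.0) = -2568.8
ΔHrxn = (-5968.0) − (-2568.8) = -3399.2 kJ/mol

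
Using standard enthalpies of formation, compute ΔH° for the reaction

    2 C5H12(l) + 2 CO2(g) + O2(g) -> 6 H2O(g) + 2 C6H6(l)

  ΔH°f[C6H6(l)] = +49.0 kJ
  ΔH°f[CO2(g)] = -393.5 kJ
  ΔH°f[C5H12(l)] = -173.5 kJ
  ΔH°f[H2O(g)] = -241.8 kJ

ΔH° = -218.8 kJ

ΔH°rxn = Σ nΔHf°(products) − Σ nΔHf°(reactants).
Products: 6·(-241.8) + 2·(+49.0) = -1352.8
Reactants: 2·(-173.5) + 2·(-393.5) + 1·(+0.0) = -1134.0
ΔH° = (-1352.8) − (-1134.0) = -218.8 kJ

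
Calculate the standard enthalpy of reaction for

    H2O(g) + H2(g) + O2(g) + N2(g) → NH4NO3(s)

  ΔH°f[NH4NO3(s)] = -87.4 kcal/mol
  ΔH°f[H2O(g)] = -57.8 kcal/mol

ΔH_rxn = -29.6 kcal/mol

ΔH°rxn = Σ nΔHf°(products) − Σ nΔHf°(reactants).
Products: 1·(-87.4) = -87.4
Reactants: 1·(-57.8) + 1·(+0.0) + 1·(+0.0) + 1·(+0.0) = -57.8
ΔH_rxn = (-87.4) − (-57.8) = -29.6 kcal/mol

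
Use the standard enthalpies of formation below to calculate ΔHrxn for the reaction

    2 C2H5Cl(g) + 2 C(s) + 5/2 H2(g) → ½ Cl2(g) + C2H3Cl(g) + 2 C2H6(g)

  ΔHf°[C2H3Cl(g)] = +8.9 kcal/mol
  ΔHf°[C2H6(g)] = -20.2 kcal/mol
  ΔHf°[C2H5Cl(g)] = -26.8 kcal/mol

Products: 1/2·(+0.0) + 1·(+8.9) + 2·(-20.2) = -31.5
Reactants: 2·(-26.8) + 2·(+0.0) + 5/2·(+0.0) = -53.6
ΔHrxn = (-31.5) − (-53.6) = 22.1 kcal/mol

ΔHrxn = 22.1 kcal/mol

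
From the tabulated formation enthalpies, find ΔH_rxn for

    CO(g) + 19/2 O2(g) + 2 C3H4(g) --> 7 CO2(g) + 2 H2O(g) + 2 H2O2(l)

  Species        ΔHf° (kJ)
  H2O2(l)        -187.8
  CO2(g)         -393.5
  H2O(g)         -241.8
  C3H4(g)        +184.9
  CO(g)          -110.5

Products: 7·(-393.5) + 2·(-241.8) + 2·(-187.8) = -3613.7
Reactants: 1·(-110.5) + 19/2·(+0.0) + 2·(+184.9) = +259.3
ΔH_rxn = (-3613.7) − (+259.3) = -3873.0 kJ

ΔH_rxn = -3873.0 kJ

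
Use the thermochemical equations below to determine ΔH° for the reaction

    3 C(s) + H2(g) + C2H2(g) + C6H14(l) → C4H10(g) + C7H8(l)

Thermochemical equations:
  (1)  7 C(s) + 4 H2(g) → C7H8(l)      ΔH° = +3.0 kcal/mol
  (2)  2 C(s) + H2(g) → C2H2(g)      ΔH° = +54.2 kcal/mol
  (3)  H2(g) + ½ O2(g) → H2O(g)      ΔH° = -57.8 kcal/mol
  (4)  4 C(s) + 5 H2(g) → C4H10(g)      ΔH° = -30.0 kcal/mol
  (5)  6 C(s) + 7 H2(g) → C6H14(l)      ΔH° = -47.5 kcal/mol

(1) as written (C7H8(l) already on the product side): +3.0 kcal/mol
(2) reversed (reverse to put C2H2(g) on the reactant side): -54.2 kcal/mol
(3): not needed (O2(g) appears nowhere else).
(4) as written (C4H10(g) already on the product side): -30.0 kcal/mol
(5) reversed (reverse to put C6H14(l) on the reactant side): +47.5 kcal/mol
By Hess's law, ΔH° = (1)·(+3.0) + (-1)·(+54.2) + (1)·(-30.0) + (-1)·(-47.5) = -33.7 kcal/mol

ΔH° = -33.7 kcal/mol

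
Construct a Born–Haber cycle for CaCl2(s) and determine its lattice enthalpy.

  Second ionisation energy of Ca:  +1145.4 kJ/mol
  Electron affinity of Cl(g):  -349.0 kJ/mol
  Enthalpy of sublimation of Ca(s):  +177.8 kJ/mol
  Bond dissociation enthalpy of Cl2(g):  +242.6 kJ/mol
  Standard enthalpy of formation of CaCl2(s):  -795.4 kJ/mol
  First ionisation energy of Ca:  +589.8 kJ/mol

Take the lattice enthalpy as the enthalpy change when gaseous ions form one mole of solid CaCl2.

U = -2253.0 kJ/mol

ΔHf° = 1·ΔHsub + 1·(ΣIE) + 1·D(Cl2) + 2·EA + U
-795.4 = 1·(+177.8) + 1·(+1735.2) + 1·(+242.6) + 2·(-349.0) + U
U = -795.4 − (+1457.6) = -2253.0 kJ/mol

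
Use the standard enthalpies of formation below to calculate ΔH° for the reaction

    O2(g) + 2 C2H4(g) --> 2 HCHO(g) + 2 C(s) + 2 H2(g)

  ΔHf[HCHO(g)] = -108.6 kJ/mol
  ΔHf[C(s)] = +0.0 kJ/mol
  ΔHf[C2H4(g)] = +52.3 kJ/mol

Products: 2·(-108.6) + 2·(+0.0) + 2·(+0.0) = -217.2
Reactants: 1·(+0.0) + 2·(+52.3) = +104.6
ΔH° = (-217.2) − (+104.6) = -321.8 kJ/mol

ΔH° = -321.8 kJ/mol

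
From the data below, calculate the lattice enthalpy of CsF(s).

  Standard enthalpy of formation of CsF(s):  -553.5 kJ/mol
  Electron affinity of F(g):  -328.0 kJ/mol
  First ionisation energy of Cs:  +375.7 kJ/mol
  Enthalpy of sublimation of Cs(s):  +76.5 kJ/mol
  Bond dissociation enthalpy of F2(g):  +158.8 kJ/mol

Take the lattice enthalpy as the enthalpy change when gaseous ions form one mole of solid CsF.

U = -757.1 kJ/mol

ΔHf° = 1·ΔHsub + 1·(ΣIE) + 1/2·D(F2) + 1·EA + U
-553.5 = 1·(+76.5) + 1·(+375.7) + 1/2·(+158.8) + 1·(-328.0) + U
U = -553.5 − (+203.6) = -757.1 kJ/mol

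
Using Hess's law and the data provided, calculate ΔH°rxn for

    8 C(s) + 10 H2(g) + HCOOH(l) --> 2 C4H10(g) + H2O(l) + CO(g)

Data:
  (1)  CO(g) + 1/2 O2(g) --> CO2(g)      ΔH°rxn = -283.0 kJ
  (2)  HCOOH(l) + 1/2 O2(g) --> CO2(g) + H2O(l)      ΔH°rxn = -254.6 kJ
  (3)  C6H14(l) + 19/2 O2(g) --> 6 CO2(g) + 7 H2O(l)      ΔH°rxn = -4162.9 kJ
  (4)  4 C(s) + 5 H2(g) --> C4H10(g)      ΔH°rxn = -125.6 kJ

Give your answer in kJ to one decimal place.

(1) reversed (reverse to put CO(g) on the product side): +283.0 kJ
(2) as written (HCOOH(l) already on the reactant side): -254.6 kJ
(3): not needed (C6H14(l) appears nowhere else).
(4) × 2 (×2 to match 2 C4H10(g) in the target): (2)·(-125.6) = -251.2 kJ
Summing the manipulated equations, ΔH°rxn = (+283.0) + (-254.6) + (-251.2) = -222.8 kJ

ΔH°rxn = -222.8 kJ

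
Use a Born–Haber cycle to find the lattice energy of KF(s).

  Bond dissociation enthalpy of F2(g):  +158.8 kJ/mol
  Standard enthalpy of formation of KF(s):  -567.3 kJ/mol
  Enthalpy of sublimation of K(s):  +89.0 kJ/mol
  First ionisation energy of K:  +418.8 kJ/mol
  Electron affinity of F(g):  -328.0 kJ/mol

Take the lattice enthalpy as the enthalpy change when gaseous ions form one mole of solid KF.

ΔHf° = 1·ΔHsub + 1·(ΣIE) + 1/2·D(F2) + 1·EA + U
-567.3 = 1·(+89.0) + 1·(+418.8) + 1/2·(+158.8) + 1·(-328.0) + U
U = -567.3 − (+259.2) = -826.5 kJ/mol

U = -826.5 kJ/mol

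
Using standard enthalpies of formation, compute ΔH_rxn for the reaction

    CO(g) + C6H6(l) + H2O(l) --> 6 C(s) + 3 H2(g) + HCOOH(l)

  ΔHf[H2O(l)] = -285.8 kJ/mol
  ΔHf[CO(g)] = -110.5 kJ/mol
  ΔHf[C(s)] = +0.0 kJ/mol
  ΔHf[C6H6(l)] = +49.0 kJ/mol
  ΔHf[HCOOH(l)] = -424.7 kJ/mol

ΔH_rxn = -77.4 kJ/mol

Products: 6·(+0.0) + 3·(+0.0) + 1·(-424.7) = -424.7
Reactants: 1·(-110.5) + 1·(+49.0) + 1·(-285.8) = -347.3
ΔH_rxn = (-424.7) − (-347.3) = -77.4 kJ/mol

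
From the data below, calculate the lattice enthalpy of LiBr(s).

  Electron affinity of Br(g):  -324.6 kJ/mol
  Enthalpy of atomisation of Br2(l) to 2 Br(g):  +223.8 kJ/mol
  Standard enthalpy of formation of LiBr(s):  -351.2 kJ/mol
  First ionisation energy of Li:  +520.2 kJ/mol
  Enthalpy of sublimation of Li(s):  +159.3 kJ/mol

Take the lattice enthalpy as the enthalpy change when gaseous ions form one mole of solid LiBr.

ΔHf° = 1·ΔHsub + 1·(ΣIE) + 1/2·D(Br2) + 1·EA + U
-351.2 = 1·(+159.3) + 1·(+520.2) + 1/2·(+223.8) + 1·(-324.6) + U
U = -351.2 − (+466.8) = -818.0 kJ/mol

U = -818.0 kJ/mol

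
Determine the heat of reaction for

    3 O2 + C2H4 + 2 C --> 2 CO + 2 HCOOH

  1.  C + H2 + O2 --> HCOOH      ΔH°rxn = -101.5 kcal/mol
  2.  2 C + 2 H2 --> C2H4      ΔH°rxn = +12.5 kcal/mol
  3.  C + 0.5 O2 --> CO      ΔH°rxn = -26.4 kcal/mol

ΔH°rxn = -268.3 kcal/mol

eq. 1 × 2: (2)·(-101.5) = -203.0 kcal/mol
eq. 2 reversed: -12.5 kcal/mol
eq. 3 × 2: (2)·(-26.4) = -52.8 kcal/mol
ΔH°rxn = (2)·(-101.5) + (-1)·(+12.5) + (2)·(-26.4) = -268.3 kcal/mol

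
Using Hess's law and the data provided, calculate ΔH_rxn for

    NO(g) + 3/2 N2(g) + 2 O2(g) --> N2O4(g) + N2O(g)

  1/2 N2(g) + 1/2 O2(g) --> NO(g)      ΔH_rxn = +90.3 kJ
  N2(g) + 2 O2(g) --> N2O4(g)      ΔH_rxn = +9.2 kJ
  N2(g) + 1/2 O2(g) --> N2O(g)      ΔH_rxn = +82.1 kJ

equation 1 reversed (reverse to put NO(g) on the reactant side): -90.3 kJ
equation 2 as written (N2O4(g) already on the product side): +9.2 kJ
equation 3 as written (N2O(g) already on the product side): +82.1 kJ
ΔH_rxn = (-90.3) + (+9.2) + (+82.1) = 1.0 kJ

ΔH_rxn = 1.0 kJ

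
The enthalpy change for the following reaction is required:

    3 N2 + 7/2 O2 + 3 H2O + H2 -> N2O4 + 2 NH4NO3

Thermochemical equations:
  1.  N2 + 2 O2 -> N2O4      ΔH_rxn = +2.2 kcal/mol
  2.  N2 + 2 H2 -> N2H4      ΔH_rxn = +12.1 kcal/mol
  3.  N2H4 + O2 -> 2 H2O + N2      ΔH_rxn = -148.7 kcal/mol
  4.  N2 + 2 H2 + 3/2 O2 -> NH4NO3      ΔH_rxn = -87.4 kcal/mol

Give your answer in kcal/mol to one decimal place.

ΔH_rxn = 32.3 kcal/mol

eq. 1 as written: +2.2 kcal/mol
eq. 2 reversed and × 3/2: (-3/2)·(+12.1) = -18.15 kcal/mol
eq. 3 reversed and × 3/2: (-3/2)·(-148.7) = +223.05 kcal/mol
eq. 4 × 2: (2)·(-87.4) = -174.8 kcal/mol
By Hess's law, ΔH_rxn = (1)·(+2.2) + (-3/2)·(+12.1) + (-3/2)·(-148.7) + (2)·(-87.4) = 32.3 kcal/mol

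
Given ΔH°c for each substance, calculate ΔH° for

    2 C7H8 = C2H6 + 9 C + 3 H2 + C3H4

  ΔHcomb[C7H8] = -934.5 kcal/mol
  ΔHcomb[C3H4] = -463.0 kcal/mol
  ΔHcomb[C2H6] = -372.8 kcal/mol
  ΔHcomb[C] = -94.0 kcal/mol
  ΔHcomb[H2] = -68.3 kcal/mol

ΔH° = 17.7 kcal/mol

With combustion enthalpies, reactants minus products:
= [2·(-934.5)] − [1·(-372.8) + 9·(-94.0) + 3·(-68.3) + 1·(-463.0)]
= 17.7 kcal/mol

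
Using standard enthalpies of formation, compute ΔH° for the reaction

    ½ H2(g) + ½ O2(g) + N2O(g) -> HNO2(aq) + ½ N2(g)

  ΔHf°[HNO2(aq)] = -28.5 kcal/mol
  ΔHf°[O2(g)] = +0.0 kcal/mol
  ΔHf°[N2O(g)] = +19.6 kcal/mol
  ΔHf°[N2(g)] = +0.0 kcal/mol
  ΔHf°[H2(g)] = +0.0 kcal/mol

ΔH° = -48.1 kcal/mol

ΔH°rxn = Σ nΔHf°(products) − Σ nΔHf°(reactants).
Products: 1·(-28.5) + 1/2·(+0.0) = -28.5
Reactants: 1/2·(+0.0) + 1/2·(+0.0) + 1·(+19.6) = +19.6
ΔH° = (-28.5) − (+19.6) = -48.1 kcal/mol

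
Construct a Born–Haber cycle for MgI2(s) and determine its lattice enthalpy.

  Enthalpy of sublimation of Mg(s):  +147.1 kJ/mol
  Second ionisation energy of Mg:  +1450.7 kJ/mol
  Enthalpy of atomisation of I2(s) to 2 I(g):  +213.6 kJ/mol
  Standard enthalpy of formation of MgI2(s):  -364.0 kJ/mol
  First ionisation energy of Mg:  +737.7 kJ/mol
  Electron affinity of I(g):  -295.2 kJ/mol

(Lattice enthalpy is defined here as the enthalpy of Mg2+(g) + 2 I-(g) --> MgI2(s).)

U = -2322.7 kJ/mol

ΔHf° = 1·ΔHsub + 1·(ΣIE) + 1·D(I2) + 2·EA + U
-364.0 = 1·(+147.1) + 1·(+2188.4) + 1·(+213.6) + 2·(-295.2) + U
U = -364.0 − (+1958.7) = -2322.7 kJ/mol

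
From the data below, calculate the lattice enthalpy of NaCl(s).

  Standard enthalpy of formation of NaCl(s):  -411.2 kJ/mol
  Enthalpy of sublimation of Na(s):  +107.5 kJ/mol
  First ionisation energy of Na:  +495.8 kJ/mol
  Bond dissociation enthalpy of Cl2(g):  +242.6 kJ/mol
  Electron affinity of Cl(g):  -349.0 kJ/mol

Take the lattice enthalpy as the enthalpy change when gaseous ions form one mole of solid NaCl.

U = -786.8 kJ/mol

ΔHf° = 1·ΔHsub + 1·(ΣIE) + 1/2·D(Cl2) + 1·EA + U
-411.2 = 1·(+107.5) + 1·(+495.8) + 1/2·(+242.6) + 1·(-349.0) + U
U = -411.2 − (+375.6) = -786.8 kJ/mol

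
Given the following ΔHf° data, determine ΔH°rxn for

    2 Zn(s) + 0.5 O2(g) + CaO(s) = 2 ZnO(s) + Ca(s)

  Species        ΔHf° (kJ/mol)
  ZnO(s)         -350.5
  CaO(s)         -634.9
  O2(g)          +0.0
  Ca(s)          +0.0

ΔH°rxn = -66.1 kJ/mol

Products: 2·(-350.5) + 1·(+0.0) = -701.0
Reactants: 2·(+0.0) + 1/2·(+0.0) + 1·(-634.9) = -634.9
ΔH°rxn = (-701.0) − (-634.9) = -66.1 kJ/mol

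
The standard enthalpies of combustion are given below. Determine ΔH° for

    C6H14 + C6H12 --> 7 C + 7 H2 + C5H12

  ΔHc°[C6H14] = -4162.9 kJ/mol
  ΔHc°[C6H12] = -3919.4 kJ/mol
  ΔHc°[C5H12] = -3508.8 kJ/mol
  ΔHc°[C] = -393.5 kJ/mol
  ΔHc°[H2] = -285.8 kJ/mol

Using ΔH = Σ nΔHc°(reactants) − Σ nΔHc°(products):
= [1·(-4162.9) + 1·(-3919.4)] − [7·(-393.5) + 7·(-285.8) + 1·(-3508.8)]
= 181.6 kJ/mol

ΔH° = 181.6 kJ/mol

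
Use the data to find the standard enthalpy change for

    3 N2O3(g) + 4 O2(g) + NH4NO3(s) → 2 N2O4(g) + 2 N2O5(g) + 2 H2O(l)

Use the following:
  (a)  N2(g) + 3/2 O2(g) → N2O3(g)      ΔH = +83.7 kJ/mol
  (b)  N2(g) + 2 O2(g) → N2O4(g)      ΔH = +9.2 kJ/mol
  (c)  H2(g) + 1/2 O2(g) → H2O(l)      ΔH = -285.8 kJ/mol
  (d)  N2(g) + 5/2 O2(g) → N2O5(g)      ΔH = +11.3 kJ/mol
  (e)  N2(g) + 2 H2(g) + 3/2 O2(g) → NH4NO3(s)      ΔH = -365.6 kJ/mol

(a) reversed and × 3 (N2O3(g) must end up as a reactant; scale by 3 for the 3 N2O3(g)): (-3)·(+83.7) = -251.1 kJ/mol
(b) × 2 (×2 to match 2 N2O4(g) in the target): (2)·(+9.2) = +18.4 kJ/mol
(c) × 2 (scale by 2 for the 2 H2O(l)): (2)·(-285.8) = -571.6 kJ/mol
(d) × 2 (×2 to match 2 N2O5(g) in the target): (2)·(+11.3) = +22.6 kJ/mol
(e) reversed (reverse to put NH4NO3(s) on the reactant side): +365.6 kJ/mol
ΔH = (-251.1) + (+18.4) + (-571.6) + (+22.6) + (+365.6) = -416.1 kJ/mol

ΔH = -416.1 kJ/mol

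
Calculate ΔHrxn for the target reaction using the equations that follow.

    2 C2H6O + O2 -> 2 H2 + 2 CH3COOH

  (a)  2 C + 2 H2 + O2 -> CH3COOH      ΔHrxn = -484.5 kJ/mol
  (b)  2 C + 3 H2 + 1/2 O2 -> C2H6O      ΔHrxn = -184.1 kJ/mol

ΔHrxn = -600.8 kJ/mol

(a) × 2: (2)·(-484.5) = -969.0 kJ/mol
(b) reversed and × 2: (-2)·(-184.1) = +368.2 kJ/mol
ΔHrxn = (-969.0) + (+368.2) = -600.8 kJ/mol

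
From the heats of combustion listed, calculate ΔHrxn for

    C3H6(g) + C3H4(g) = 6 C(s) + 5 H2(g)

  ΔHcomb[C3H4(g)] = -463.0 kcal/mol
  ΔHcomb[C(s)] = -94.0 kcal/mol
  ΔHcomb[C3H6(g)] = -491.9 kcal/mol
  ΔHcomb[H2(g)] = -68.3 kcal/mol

ΔHrxn = -49.4 kcal/mol

With combustion enthalpies, reactants minus products:
= [1·(-491.9) + 1·(-463.0)] − [6·(-94.0) + 5·(-68.3)]
= -49.4 kcal/mol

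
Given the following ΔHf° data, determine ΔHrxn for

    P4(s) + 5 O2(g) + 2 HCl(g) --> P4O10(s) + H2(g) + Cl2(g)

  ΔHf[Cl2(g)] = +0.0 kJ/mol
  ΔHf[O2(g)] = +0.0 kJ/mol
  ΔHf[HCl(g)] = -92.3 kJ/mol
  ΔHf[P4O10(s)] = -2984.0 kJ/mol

ΔHrxn = -2799.4 kJ/mol

ΔH°rxn = Σ nΔHf°(products) − Σ nΔHf°(reactants).
Products: 1·(-2984.0) + 1·(+0.0) + 1·(+0.0) = -2984.0
Reactants: 1·(+0.0) + 5·(+0.0) + 2·(-92.3) = -184.6
ΔHrxn = (-2984.0) − (-184.6) = -2799.4 kJ/mol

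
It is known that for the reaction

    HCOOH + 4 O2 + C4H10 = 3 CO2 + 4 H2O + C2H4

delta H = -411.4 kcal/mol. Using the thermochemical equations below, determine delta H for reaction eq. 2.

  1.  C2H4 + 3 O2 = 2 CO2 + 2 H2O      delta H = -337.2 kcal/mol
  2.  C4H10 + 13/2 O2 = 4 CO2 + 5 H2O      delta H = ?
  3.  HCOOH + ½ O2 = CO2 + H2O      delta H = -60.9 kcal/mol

delta H = -687.7 kcal/mol

eq. 1 reversed (C2H4 must end up as a product): +337.2 kcal/mol
eq. 2 as written (C4H10 already on the reactant side): contributes x
eq. 3 as written (HCOOH already on the reactant side): -60.9 kcal/mol
-411.4 = (+337.2) + (-60.9) + x
x = (-411.4 − (+276.3)) / (1) = -687.7 kcal/mol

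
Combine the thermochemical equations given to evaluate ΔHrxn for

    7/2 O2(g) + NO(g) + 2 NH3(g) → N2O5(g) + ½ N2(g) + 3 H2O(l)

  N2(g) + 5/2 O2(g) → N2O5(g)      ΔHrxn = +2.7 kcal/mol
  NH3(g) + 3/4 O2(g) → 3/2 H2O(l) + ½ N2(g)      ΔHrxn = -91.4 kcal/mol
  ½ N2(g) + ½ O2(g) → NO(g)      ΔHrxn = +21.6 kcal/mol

equation 1 as written: +2.7 kcal/mol
equation 2 × 2: (2)·(-91.4) = -182.8 kcal/mol
equation 3 reversed: -21.6 kcal/mol
Since enthalpy is a state function, ΔHrxn = (+2.7) + (-182.8) + (-21.6) = -201.7 kcal/mol

ΔHrxn = -201.7 kcal/mol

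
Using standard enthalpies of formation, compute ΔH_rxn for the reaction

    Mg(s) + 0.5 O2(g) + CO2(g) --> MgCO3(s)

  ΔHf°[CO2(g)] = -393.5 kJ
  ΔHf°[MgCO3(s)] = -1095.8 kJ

Products: 1·(-1095.8) = -1095.8
Reactants: 1·(+0.0) + 1/2·(+0.0) + 1·(-393.5) = -393.5
ΔH_rxn = (-1095.8) − (-393.5) = -702.3 kJ

ΔH_rxn = -702.3 kJ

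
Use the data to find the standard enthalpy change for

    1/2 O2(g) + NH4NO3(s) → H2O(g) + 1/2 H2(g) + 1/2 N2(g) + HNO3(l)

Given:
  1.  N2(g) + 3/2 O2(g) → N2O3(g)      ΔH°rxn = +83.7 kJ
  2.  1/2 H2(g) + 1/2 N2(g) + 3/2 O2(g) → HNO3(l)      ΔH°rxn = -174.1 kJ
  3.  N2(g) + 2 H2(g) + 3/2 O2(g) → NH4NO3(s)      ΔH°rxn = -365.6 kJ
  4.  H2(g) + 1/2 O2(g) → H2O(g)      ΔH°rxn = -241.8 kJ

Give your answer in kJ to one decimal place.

eq. 1: not needed (N2O3(g) appears nowhere else).
eq. 2 as written (HNO3(l) already on the product side): -174.1 kJ
eq. 3 reversed (reverse to put NH4NO3(s) on the reactant side): +365.6 kJ
eq. 4 as written (H2O(g) already on the product side): -241.8 kJ
Combining the equations, ΔH°rxn = (-174.1) + (+365.6) + (-241.8) = -50.3 kJ

ΔH°rxn = -50.3 kJ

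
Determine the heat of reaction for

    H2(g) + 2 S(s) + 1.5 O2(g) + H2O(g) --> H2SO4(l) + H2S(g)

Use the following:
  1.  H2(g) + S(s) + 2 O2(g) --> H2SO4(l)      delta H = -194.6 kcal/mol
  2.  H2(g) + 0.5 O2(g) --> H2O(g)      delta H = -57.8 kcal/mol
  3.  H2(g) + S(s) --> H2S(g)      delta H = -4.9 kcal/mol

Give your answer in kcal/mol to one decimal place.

eq. 1 as written (H2SO4(l) already on the product side): -194.6 kcal/mol
eq. 2 reversed (H2O(g) must end up as a reactant): +57.8 kcal/mol
eq. 3 as written (H2S(g) already on the product side): -4.9 kcal/mol
delta H = (-194.6) + (+57.8) + (-4.9) = -141.7 kcal/mol

delta H = -141.7 kcal/mol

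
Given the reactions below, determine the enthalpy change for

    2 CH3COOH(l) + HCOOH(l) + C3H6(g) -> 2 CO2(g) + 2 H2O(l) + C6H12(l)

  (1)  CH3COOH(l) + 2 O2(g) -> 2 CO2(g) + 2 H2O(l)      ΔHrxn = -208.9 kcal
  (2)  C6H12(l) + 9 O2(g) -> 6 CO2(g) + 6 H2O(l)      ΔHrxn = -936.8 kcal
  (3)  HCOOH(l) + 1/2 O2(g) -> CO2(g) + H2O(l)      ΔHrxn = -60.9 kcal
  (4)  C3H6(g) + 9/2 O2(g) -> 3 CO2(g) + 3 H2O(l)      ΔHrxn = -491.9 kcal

(1) × 2 (×2 to match 2 CH3COOH(l) in the target): (2)·(-208.9) = -417.8 kcal
(2) reversed (reverse to put C6H12(l) on the product side): +936.8 kcal
(3) as written (HCOOH(l) already on the reactant side): -60.9 kcal
(4) as written (C3H6(g) already on the reactant side): -491.9 kcal
Summing the manipulated equations, ΔHrxn = (-417.8) + (+936.8) + (-60.9) + (-491.9) = -33.8 kcal

ΔHrxn = -33.8 kcal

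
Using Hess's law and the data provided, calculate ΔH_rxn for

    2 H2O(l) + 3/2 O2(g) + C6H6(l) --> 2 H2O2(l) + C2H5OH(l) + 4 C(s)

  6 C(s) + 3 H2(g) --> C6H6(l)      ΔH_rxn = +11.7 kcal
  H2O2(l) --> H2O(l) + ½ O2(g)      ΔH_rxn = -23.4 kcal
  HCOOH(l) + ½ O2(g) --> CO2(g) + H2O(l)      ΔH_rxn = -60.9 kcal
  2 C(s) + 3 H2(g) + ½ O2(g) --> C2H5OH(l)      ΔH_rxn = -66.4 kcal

ΔH_rxn = -31.3 kcal

equation 1 reversed (C6H6(l) must end up as a reactant): -11.7 kcal
equation 2 reversed and × 2 (reverse to put H2O2(l) on the product side; ×2 to match 2 H2O2(l) in the target): (-2)·(-23.4) = +46.8 kcal
equation 3: not needed (HCOOH(l) appears nowhere else).
equation 4 as written (C2H5OH(l) already on the product side): -66.4 kcal
Since enthalpy is a state function, ΔH_rxn = (-11.7) + (+46.8) + (-66.4) = -31.3 kcal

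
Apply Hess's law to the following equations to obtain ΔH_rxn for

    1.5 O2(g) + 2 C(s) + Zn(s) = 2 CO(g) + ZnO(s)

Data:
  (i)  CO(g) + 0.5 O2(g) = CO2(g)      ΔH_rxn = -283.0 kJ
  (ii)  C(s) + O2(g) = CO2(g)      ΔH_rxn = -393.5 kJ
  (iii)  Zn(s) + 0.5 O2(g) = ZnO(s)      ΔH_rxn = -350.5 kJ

(i) reversed and × 2 (CO(g) must end up as a product; scale by 2 for the 2 CO(g)): (-2)·(-283.0) = +566.0 kJ
(ii) × 2 (×2 to match 2 C(s) in the target): (2)·(-393.5) = -787.0 kJ
(iii) as written (ZnO(s) already on the product side): -350.5 kJ
Since enthalpy is a state function, ΔH_rxn = (+566.0) + (-787.0) + (-350.5) = -571.5 kJ

ΔH_rxn = -571.5 kJ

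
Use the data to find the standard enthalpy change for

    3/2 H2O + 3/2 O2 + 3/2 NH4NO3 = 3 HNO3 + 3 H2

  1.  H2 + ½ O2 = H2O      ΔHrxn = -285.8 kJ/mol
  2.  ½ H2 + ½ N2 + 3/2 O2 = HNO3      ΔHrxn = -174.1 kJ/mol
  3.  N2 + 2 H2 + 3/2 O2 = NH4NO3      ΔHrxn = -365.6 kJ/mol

eq. 1 reversed and × 3/2: (-3/2)·(-285.8) = +428.7 kJ/mol
eq. 2 × 3: (3)·(-174.1) = -522.3 kJ/mol
eq. 3 reversed and × 3/2: (-3/2)·(-365.6) = +548.4 kJ/mol
ΔHrxn = (+428.7) + (-522.3) + (+548.4) = 454.8 kJ/mol

ΔHrxn = 454.8 kJ/mol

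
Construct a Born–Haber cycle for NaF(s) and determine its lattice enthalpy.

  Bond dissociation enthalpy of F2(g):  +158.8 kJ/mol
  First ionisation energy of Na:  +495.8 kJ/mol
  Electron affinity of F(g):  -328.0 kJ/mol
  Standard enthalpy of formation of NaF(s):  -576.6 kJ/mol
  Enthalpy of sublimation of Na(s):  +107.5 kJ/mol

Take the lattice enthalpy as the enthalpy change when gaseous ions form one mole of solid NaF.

U = -931.3 kJ/mol

ΔHf° = 1·ΔHsub + 1·(ΣIE) + 1/2·D(F2) + 1·EA + U
-576.6 = 1·(+107.5) + 1·(+495.8) + 1/2·(+158.8) + 1·(-328.0) + U
U = -576.6 − (+354.7) = -931.3 kJ/mol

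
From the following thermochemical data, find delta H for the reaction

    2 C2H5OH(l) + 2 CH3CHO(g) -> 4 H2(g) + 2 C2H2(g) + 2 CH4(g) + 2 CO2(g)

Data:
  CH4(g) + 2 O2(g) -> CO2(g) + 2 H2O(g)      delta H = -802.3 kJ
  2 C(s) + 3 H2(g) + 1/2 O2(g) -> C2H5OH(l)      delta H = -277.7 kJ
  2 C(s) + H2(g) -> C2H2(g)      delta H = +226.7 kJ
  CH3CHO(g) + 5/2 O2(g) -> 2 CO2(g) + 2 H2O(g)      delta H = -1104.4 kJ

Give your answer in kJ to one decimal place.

equation 1 reversed and × 2 (CH4(g) must end up as a product; ×2 to match 2 CH4(g) in the target): (-2)·(-802.3) = +1604.6 kJ
equation 2 reversed and × 2 (C2H5OH(l) must end up as a reactant; ×2 to match 2 C2H5OH(l) in the target): (-2)·(-277.7) = +555.4 kJ
equation 3 × 2 (×2 to match 2 C2H2(g) in the target): (2)·(+226.7) = +453.4 kJ
equation 4 × 2 (scale by 2 for the 2 CH3CHO(g)): (2)·(-1104.4) = -2208.8 kJ
Since enthalpy is a state function, delta H = (+1604.6) + (+555.4) + (+453.4) + (-2208.8) = 404.6 kJ

delta H = 404.6 kJ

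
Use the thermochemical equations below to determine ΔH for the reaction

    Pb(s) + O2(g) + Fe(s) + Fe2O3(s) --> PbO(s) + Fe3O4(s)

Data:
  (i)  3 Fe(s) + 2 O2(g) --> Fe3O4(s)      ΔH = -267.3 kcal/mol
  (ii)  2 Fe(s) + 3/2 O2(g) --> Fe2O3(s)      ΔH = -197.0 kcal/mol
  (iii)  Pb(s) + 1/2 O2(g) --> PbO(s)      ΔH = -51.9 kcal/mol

(i) as written: -267.3 kcal/mol
(ii) reversed: +197.0 kcal/mol
(iii) as written: -51.9 kcal/mol
ΔH = (-267.3) + (+197.0) + (-51.9) = -122.2 kcal/mol

ΔH = -122.2 kcal/mol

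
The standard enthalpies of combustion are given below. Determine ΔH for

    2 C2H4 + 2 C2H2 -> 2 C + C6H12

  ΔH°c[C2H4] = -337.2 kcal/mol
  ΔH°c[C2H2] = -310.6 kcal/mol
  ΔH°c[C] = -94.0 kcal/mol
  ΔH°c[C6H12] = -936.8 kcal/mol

ΔH = -170.8 kcal/mol

With combustion enthalpies, reactants minus products:
= [2·(-337.2) + 2·(-310.6)] − [2·(-94.0) + 1·(-936.8)]
= -170.8 kcal/mol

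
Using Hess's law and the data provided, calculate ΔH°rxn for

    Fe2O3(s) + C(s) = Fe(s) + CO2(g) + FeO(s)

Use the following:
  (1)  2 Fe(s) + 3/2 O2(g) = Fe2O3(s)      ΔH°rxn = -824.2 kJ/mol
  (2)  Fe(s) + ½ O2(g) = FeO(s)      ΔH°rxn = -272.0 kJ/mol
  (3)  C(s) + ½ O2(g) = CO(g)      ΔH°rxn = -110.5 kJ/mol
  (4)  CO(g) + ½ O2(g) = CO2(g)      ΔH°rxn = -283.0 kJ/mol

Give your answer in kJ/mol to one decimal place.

ΔH°rxn = 158.7 kJ/mol

(1) reversed (Fe2O3(s) must end up as a reactant): +824.2 kJ/mol
(2) as written (FeO(s) already on the product side): -272.0 kJ/mol
(3) as written (C(s) already on the reactant side): -110.5 kJ/mol
(4) as written (CO2(g) already on the product side): -283.0 kJ/mol
ΔH°rxn = (+824.2) + (-272.0) + (-110.5) + (-283.0) = 158.7 kJ/mol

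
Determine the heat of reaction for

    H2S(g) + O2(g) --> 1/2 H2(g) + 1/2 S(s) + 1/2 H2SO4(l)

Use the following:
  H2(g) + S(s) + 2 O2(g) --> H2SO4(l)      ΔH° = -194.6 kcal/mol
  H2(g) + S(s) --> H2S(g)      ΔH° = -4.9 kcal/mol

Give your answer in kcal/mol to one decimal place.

equation 1 × 1/2: (1/2)·(-194.6) = -97.3 kcal/mol
equation 2 reversed: +4.9 kcal/mol
Since enthalpy is a state function, ΔH° = (-97.3) + (+4.9) = -92.4 kcal/mol

ΔH° = -92.4 kcal/mol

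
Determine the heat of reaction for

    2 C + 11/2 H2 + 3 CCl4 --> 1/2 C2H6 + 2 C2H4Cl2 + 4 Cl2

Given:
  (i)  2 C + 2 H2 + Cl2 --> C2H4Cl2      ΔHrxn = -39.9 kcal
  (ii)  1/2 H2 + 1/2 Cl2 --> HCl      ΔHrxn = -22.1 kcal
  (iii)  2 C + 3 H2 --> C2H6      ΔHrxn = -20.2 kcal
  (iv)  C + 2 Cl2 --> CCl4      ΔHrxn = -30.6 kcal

(i) × 2 (×2 to match 2 C2H4Cl2 in the target): (2)·(-39.9) = -79.8 kcal
(ii): not needed (HCl appears nowhere else).
(iii) × 1/2 (×1/2 to match 1/2 C2H6 in the target): (1/2)·(-20.2) = -10.1 kcal
(iv) reversed and × 3 (CCl4 must end up as a reactant; ×3 to match 3 CCl4 in the target): (-3)·(-30.6) = +91.8 kcal
Combining the equations, ΔHrxn = (-79.8) + (-10.1) + (+91.8) = 1.9 kcal

ΔHrxn = 1.9 kcal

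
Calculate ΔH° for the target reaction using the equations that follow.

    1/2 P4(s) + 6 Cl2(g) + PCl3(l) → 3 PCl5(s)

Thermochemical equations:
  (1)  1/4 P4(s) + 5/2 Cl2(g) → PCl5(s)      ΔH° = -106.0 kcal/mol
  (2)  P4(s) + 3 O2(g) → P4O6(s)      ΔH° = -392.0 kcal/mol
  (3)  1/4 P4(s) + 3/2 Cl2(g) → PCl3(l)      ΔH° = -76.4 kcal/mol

(1) × 3 (scale by 3 for the 3 PCl5(s)): (3)·(-106.0) = -318.0 kcal/mol
(2): not needed (O2(g) appears nowhere else).
(3) reversed (reverse to put PCl3(l) on the reactant side): +76.4 kcal/mol
ΔH° = (-318.0) + (+76.4) = -241.6 kcal/mol

ΔH° = -241.6 kcal/mol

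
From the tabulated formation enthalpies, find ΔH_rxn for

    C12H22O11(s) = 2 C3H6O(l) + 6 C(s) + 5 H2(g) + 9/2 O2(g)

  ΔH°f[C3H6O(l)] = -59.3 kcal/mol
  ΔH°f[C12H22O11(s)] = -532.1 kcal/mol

Products: 2·(-59.3) + 6·(+0.0) + 5·(+0.0) + 9/2·(+0.0) = -118.6
Reactants: 1·(-532.1) = -532.1
ΔH_rxn = (-118.6) − (-532.1) = 413.5 kcal/mol

ΔH_rxn = 413.5 kcal/mol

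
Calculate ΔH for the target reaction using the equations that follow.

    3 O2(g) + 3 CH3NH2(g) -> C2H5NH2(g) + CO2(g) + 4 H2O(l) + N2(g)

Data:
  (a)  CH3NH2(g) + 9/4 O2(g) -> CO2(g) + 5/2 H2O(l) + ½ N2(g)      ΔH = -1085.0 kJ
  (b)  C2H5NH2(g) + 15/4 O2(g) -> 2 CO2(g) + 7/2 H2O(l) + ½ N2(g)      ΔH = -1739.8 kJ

ΔH = -1515.2 kJ

(a) × 3 (×3 to match 3 CH3NH2(g) in the target): (3)·(-1085.0) = -3255.0 kJ
(b) reversed (reverse to put C2H5NH2(g) on the product side): +1739.8 kJ
Summing the manipulated equations, ΔH = (-3255.0) + (+1739.8) = -1515.2 kJ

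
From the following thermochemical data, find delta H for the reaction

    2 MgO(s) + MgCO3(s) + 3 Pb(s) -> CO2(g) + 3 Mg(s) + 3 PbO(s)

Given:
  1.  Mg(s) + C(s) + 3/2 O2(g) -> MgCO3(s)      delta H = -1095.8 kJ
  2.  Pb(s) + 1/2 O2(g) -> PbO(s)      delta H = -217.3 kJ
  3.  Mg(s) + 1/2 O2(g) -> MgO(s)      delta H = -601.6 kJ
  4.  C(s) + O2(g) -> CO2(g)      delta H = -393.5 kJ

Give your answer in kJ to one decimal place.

eq. 1 reversed: +1095.8 kJ
eq. 2 × 3: (3)·(-217.3) = -651.9 kJ
eq. 3 reversed and × 2: (-2)·(-601.6) = +1203.2 kJ
eq. 4 as written: -393.5 kJ
delta H = (-1)·(-1095.8) + (3)·(-217.3) + (-2)·(-601.6) + (1)·(-393.5) = 1253.6 kJ

delta H = 1253.6 kJ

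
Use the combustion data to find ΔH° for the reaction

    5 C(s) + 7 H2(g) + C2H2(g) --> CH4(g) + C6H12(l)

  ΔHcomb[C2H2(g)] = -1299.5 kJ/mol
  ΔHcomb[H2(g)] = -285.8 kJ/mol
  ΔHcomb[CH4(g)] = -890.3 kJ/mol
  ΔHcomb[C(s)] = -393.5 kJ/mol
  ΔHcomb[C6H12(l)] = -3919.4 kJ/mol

ΔH° = -457.9 kJ/mol

With combustion enthalpies, reactants minus products:
= [5·(-393.5) + 7·(-285.8) + 1·(-1299.5)] − [1·(-890.3) + 1·(-3919.4)]
= -457.9 kJ/mol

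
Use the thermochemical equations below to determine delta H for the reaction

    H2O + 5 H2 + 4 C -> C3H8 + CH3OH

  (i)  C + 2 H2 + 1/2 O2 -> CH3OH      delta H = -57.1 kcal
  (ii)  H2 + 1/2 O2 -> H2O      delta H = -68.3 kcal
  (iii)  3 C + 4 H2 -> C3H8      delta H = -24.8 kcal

delta H = -13.6 kcal

(i) as written: -57.1 kcal
(ii) reversed: +68.3 kcal
(iii) as written: -24.8 kcal
Summing the manipulated equations, delta H = (-57.1) + (+68.3) + (-24.8) = -13.6 kcal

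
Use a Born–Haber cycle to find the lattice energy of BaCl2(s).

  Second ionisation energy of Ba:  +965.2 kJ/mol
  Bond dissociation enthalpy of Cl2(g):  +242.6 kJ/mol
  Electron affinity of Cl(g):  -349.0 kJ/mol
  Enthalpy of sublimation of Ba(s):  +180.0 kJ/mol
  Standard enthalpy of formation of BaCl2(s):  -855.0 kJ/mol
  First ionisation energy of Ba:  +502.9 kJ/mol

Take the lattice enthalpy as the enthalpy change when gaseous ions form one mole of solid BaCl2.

U = -2047.7 kJ/mol

ΔHf° = 1·ΔHsub + 1·(ΣIE) + 1·D(Cl2) + 2·EA + U
-855.0 = 1·(+180.0) + 1·(+1468.1) + 1·(+242.6) + 2·(-349.0) + U
U = -855.0 − (+1192.7) = -2047.7 kJ/mol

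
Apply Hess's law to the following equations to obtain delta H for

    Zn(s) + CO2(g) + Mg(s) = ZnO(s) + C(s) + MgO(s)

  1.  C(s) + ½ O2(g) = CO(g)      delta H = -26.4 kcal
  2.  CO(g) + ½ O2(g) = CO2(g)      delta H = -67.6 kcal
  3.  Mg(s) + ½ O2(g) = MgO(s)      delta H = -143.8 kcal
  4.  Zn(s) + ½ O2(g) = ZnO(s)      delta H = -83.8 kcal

delta H = -133.6 kcal

eq. 1 reversed: +26.4 kcal
eq. 2 reversed: +67.6 kcal
eq. 3 as written: -143.8 kcal
eq. 4 as written: -83.8 kcal
Combining the equations, delta H = (-1)·(-26.4) + (-1)·(-67.6) + (1)·(-143.8) + (1)·(-83.8) = -133.6 kcal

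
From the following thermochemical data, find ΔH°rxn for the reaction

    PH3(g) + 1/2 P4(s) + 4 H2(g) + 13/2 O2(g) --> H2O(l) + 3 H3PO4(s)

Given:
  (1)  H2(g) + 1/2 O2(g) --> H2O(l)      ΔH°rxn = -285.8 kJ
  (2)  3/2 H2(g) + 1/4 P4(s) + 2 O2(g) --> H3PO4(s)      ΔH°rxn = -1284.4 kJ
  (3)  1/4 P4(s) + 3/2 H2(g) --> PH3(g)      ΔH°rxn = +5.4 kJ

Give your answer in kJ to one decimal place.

(1) as written (H2O(l) already on the product side): -285.8 kJ
(2) × 3 (×3 to match 3 H3PO4(s) in the target): (3)·(-1284.4) = -3853.2 kJ
(3) reversed (reverse to put PH3(g) on the reactant side): -5.4 kJ
Summing the manipulated equations, ΔH°rxn = (1)·(-285.8) + (3)·(-1284.4) + (-1)·(+5.4) = -4144.4 kJ

ΔH°rxn = -4144.4 kJ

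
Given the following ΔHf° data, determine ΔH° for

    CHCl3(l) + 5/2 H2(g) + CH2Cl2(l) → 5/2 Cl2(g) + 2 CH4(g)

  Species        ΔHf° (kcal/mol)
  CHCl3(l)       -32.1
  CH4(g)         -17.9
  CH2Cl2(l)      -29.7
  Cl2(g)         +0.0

ΔH° = 26.0 kcal/mol

Products: 5/2·(+0.0) + 2·(-17.9) = -35.8
Reactants: 1·(-32.1) + 5/2·(+0.0) + 1·(-29.7) = -61.8
ΔH° = (-35.8) − (-61.8) = 26.0 kcal/mol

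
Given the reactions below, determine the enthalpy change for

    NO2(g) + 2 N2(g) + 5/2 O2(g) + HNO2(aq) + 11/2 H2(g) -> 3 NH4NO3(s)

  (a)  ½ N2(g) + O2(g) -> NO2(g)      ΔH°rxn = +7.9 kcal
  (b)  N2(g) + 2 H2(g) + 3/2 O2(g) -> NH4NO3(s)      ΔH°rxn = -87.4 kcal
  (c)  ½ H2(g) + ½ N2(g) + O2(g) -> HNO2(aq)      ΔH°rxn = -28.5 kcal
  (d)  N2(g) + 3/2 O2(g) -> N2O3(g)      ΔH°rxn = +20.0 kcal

ΔH°rxn = -241.6 kcal

(a) reversed (NO2(g) must end up as a reactant): -7.9 kcal
(b) × 3 (scale by 3 for the 3 NH4NO3(s)): (3)·(-87.4) = -262.2 kcal
(c) reversed (reverse to put HNO2(aq) on the reactant side): +28.5 kcal
(d): not needed (N2O3(g) appears nowhere else).
ΔH°rxn = (-1)·(+7.9) + (3)·(-87.4) + (-1)·(-28.5) = -241.6 kcal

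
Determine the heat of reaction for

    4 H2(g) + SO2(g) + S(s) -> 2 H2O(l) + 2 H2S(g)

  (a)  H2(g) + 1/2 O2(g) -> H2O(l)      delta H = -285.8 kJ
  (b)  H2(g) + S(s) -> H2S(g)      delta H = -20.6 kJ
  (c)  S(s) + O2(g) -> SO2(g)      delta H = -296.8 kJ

delta H = -316.0 kJ

(a) × 2: (2)·(-285.8) = -571.6 kJ
(b) × 2: (2)·(-20.6) = -41.2 kJ
(c) reversed: +296.8 kJ
delta H = (-571.6) + (-41.2) + (+296.8) = -316.0 kJ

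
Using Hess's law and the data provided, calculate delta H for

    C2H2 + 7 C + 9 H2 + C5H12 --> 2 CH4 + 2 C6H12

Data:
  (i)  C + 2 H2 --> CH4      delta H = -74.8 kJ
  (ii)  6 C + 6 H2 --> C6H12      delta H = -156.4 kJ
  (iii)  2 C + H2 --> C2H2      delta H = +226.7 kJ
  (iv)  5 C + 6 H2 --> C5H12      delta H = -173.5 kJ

delta H = -515.6 kJ

(i) × 2 (×2 to match 2 CH4 in the target): (2)·(-74.8) = -149.6 kJ
(ii) × 2 (scale by 2 for the 2 C6H12): (2)·(-156.4) = -312.8 kJ
(iii) reversed (C2H2 must end up as a reactant): -226.7 kJ
(iv) reversed (C5H12 must end up as a reactant): +173.5 kJ
delta H = (-149.6) + (-312.8) + (-226.7) + (+173.5) = -515.6 kJ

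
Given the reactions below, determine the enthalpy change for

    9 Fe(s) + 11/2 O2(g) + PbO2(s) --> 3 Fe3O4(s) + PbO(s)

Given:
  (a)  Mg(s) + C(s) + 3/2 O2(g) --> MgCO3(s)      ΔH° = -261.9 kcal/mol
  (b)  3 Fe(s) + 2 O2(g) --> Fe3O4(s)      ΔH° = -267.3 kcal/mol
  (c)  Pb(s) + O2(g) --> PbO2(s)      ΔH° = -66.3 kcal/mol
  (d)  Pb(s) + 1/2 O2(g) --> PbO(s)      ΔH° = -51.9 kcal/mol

ΔH° = -787.5 kcal/mol

(a): not needed (C(s) appears nowhere else).
(b) × 3 (×3 to match 3 Fe3O4(s) in the target): (3)·(-267.3) = -801.9 kcal/mol
(c) reversed (reverse to put PbO2(s) on the reactant side): +66.3 kcal/mol
(d) as written (PbO(s) already on the product side): -51.9 kcal/mol
ΔH° = (3)·(-267.3) + (-1)·(-66.3) + (1)·(-51.9) = -787.5 kcal/mol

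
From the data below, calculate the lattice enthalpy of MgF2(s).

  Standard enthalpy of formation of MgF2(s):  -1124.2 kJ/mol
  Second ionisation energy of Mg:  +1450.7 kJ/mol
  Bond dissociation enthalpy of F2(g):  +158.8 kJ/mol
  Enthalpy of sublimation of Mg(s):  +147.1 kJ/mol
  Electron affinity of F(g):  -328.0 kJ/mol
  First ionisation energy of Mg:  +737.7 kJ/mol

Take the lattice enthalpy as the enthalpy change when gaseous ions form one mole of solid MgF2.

U = -2962.5 kJ/mol

ΔHf° = 1·ΔHsub + 1·(ΣIE) + 1·D(F2) + 2·EA + U
-1124.2 = 1·(+147.1) + 1·(+2188.4) + 1·(+158.8) + 2·(-328.0) + U
U = -1124.2 − (+1838.3) = -2962.5 kJ/mol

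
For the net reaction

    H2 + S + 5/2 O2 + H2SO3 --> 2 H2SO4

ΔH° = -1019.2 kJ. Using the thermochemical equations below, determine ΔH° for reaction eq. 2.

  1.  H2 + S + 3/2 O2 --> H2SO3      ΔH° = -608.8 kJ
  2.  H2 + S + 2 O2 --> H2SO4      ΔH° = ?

eq. 1 reversed: +608.8 kJ
eq. 2 × 2: contributes 2·x
-1019.2 = (+608.8) + 2·x
x = (-1019.2 − (+608.8)) / (2) = -814.0 kJ

ΔH° = -814.0 kJ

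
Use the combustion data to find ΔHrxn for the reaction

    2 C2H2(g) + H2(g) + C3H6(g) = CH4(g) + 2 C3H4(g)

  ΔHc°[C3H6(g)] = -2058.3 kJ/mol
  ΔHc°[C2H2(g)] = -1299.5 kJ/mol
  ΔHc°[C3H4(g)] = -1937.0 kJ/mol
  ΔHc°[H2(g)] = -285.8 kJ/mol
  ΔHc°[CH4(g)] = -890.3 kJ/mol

With combustion enthalpies, reactants minus products:
= [2·(-1299.5) + 1·(-285.8) + 1·(-2058.3)] − [1·(-890.3) + 2·(-1937.0)]
= -178.8 kJ/mol

ΔHrxn = -178.8 kJ/mol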